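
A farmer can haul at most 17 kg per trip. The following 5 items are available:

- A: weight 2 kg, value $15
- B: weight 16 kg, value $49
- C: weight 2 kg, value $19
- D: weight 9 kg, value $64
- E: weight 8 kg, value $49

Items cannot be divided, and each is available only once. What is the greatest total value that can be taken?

$113

This is a 0/1 knapsack; check combinations near the capacity.
- D+E: weight 9+8=17, value 64+49=113
- A+C+D: weight 2+2+9=13, value 15+19+64=98
- C+D: weight 2+9=11, value 19+64=83
- A+C+E: weight 2+2+8=12, value 15+19+49=83
- A+D: weight 2+9=11, value 15+64=79
Best: $113.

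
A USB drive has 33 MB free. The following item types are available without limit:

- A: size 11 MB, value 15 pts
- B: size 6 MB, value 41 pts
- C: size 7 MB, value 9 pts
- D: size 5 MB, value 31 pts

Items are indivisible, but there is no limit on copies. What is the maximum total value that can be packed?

216 pts

Best value-per-unit is B at 41/6; filling with it alone gives 5×41 = 205.
Optimal mix: 3×B + 3×D → size 33, value 216.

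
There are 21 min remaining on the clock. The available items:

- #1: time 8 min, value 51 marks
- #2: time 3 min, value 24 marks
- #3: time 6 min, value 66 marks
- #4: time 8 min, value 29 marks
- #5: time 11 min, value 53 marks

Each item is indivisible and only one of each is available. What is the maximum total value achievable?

143 marks

Check high-value combinations within 21 min:
- #2+#3+#5: time 3+6+11=20, value 24+66+53=143
- #1+#2+#3: time 8+3+6=17, value 51+24+66=141
- #2+#3+#4: time 3+6+8=17, value 24+66+29=119
Best: 143 marks.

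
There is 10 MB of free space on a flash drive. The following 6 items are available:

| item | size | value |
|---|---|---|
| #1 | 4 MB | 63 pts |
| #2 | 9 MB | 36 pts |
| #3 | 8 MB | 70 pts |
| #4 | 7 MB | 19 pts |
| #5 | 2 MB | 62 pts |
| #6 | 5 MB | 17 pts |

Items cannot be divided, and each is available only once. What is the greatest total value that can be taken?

132 pts

Check high-value combinations within 10 MB:
- #3+#5: size 8+2=10, value 70+62=132
- #1+#5: size 4+2=6, value 63+62=125
- #4+#5: size 7+2=9, value 19+62=81
- #1+#6: size 4+5=9, value 63+17=80
- #5+#6: size 2+5=7, value 62+17=79
Best: 132 pts.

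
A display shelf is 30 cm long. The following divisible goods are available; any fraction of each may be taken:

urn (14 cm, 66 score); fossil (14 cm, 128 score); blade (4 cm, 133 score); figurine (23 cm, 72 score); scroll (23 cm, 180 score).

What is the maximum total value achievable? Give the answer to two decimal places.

354.91

Take in order of value per unit:
- blade (133/4 per unit): all 4 → value 133, running total 133.00
- fossil (128/14 per unit): all 14 → value 128, running total 261.00
- scroll (180/23 per unit): 12 of 23 → value 12×180/23 = 93.9130, running total 354.91
Total 354.91.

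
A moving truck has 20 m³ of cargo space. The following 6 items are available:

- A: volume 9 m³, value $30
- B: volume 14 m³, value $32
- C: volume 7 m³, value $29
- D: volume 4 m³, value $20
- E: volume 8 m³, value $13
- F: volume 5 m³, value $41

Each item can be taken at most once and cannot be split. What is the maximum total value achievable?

$91

Check high-value combinations within 20 m³:
- A+D+F: volume 9+4+5=18, value 30+20+41=91
- C+D+F: volume 7+4+5=16, value 29+20+41=90
- C+E+F: volume 7+8+5=20, value 29+13+41=83
- A+C+D: volume 9+7+4=20, value 30+29+20=79
Best: $91.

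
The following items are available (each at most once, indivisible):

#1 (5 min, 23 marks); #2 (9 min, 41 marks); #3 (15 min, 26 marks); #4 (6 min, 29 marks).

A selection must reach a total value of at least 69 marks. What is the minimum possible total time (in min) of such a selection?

15

Subsets with value ≥ 69, sorted by total time:
- #2+#4: time 15, value 70
- #1+#2+#4: time 20, value 93
Minimum time: 15 min.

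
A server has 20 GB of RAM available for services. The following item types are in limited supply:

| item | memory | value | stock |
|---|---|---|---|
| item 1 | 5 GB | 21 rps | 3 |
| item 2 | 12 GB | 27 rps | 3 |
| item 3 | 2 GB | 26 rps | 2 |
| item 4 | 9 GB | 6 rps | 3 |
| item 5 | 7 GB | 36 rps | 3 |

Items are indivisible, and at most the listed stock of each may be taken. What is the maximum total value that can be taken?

124 rps

Top feasible selections:
- 2×item 3 + 2×item 5: memory 18, value 124
- 3×item 1 + 2×item 3: memory 19, value 115
- 1×item 1 + 2×item 3 + 1×item 5: memory 16, value 109
- 2×item 1 + 1×item 3 + 1×item 5: memory 19, value 104
Best: 124 rps.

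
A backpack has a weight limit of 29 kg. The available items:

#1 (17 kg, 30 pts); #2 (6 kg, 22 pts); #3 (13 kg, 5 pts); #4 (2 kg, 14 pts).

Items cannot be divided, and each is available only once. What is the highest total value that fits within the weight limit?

Check high-value combinations within 29 kg:
- #1+#2+#4: weight 17+6+2=25, value 30+22+14=66
- #1+#2: weight 17+6=23, value 30+22=52
- #1+#4: weight 17+2=19, value 30+14=44
Best: 66 pts.

66 pts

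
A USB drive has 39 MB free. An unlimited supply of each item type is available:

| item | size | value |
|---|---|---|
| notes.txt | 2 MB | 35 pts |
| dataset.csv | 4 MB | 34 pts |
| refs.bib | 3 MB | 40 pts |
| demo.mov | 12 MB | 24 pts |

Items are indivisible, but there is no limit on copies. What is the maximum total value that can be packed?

Best value-per-unit is notes.txt at 35/2; filling with it alone gives 19×35 = 665.
Optimal mix: 18×notes.txt + 1×refs.bib → size 39, value 670.

670 pts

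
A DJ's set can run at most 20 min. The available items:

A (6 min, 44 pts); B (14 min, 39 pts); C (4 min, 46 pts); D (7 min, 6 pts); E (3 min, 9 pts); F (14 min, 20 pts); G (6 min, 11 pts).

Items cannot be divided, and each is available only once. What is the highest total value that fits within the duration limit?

110 pts

Check high-value combinations within 20 min:
- A+C+E+G: duration 6+4+3+6=19, value 44+46+9+11=110
- A+C+D+E: duration 6+4+7+3=20, value 44+46+6+9=105
- A+C+G: duration 6+4+6=16, value 44+46+11=101
Best: 110 pts.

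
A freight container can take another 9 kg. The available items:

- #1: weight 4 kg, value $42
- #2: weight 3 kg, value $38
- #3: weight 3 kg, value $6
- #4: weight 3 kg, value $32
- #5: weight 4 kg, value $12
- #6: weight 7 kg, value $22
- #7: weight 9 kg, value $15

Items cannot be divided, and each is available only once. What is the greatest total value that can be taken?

$80

Check high-value combinations within 9 kg:
- #1+#2: weight 4+3=7, value 42+38=80
- #2+#3+#4: weight 3+3+3=9, value 38+6+32=76
- #1+#4: weight 4+3=7, value 42+32=74
- #2+#4: weight 3+3=6, value 38+32=70
- #1+#5: weight 4+4=8, value 42+12=54
Best: $80.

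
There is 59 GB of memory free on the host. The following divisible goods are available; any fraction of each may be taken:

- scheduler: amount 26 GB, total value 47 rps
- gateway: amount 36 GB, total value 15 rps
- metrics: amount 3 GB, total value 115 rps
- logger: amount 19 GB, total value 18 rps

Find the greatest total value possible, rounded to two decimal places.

184.58

Take in order of value per unit:
- metrics (115/3 per unit): all 3 → value 115, running total 115.00
- scheduler (47/26 per unit): all 26 → value 47, running total 162.00
- logger (18/19 per unit): all 19 → value 18, running total 180.00
- gateway (15/36 per unit): 11 of 36 → value 11×15/36 = 4.5833, running total 184.58
Total 184.58.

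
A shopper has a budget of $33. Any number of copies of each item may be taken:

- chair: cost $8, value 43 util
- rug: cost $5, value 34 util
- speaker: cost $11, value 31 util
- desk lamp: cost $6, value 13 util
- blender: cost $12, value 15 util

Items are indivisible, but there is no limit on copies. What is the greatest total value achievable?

213 util

Best value-per-unit is rug at 34/5; filling with it alone gives 6×34 = 204.
Optimal mix: 1×chair + 5×rug → cost 33, value 213.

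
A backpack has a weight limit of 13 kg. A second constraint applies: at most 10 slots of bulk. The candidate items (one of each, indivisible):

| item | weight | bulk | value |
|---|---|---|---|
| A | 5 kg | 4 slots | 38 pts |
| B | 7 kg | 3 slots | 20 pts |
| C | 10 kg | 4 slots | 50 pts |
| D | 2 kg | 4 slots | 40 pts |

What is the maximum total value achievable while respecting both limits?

90 pts

Feasible sets respecting both limits:
- C+D: weight 12, bulk 8, value 90
- A+D: weight 7, bulk 8, value 78
- B+D: weight 9, bulk 7, value 60
Best: 90 pts.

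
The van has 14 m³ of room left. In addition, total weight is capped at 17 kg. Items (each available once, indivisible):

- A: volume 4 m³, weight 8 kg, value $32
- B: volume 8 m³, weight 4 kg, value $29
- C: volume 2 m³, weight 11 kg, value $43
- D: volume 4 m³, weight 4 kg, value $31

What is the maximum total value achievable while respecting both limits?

Feasible sets respecting both limits:
- C+D: volume 6, weight 15, value 74
- B+C: volume 10, weight 15, value 72
- A+D: volume 8, weight 12, value 63
Best: $74.

$74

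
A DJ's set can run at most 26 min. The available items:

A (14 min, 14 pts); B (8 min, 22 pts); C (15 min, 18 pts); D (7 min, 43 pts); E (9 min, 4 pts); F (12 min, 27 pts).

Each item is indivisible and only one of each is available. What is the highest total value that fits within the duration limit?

70 pts

This is a 0/1 knapsack; check combinations near the capacity.
- D+F: duration 7+12=19, value 43+27=70
- B+D+E: duration 8+7+9=24, value 22+43+4=69
- B+D: duration 8+7=15, value 22+43=65
- C+D: duration 15+7=22, value 18+43=61
- A+D: duration 14+7=21, value 14+43=57
Best: 70 pts.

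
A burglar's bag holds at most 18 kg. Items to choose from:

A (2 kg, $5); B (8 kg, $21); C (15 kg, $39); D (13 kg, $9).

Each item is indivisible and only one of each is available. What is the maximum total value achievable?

$44

Check high-value combinations within 18 kg:
- A+C: weight 2+15=17, value 5+39=44
- C: weight 15, value 39
- A+B: weight 2+8=10, value 5+21=26
Best: $44.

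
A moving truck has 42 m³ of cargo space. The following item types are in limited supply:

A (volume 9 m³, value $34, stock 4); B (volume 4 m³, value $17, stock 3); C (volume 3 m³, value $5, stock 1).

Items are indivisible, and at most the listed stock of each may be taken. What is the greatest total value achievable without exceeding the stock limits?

Best selections within volume 42 and stock limits:
- 3×A + 3×B + 1×C: volume 42, value 158
- 3×A + 3×B: volume 39, value 153
- 4×A + 1×B: volume 40, value 153
Best: $158.

$158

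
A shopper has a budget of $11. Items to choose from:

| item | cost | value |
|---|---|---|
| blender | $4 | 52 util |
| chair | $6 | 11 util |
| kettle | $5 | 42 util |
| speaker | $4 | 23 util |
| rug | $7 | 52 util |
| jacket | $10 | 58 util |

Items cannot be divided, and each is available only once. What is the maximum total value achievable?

This is a 0/1 knapsack; check combinations near the capacity.
- blender+rug: cost 4+7=11, value 52+52=104
- blender+kettle: cost 4+5=9, value 52+42=94
- blender+speaker: cost 4+4=8, value 52+23=75
Best: 104 util.

104 util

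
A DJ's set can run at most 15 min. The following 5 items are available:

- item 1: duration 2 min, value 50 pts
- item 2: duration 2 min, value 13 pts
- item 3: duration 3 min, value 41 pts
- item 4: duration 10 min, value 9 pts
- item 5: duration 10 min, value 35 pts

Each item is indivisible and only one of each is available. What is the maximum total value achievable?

Check high-value combinations within 15 min:
- item 1+item 3+item 5: duration 2+3+10=15, value 50+41+35=126
- item 1+item 2+item 3: duration 2+2+3=7, value 50+13+41=104
- item 1+item 3+item 4: duration 2+3+10=15, value 50+41+9=100
- item 1+item 2+item 5: duration 2+2+10=14, value 50+13+35=98
Best: 126 pts.

126 pts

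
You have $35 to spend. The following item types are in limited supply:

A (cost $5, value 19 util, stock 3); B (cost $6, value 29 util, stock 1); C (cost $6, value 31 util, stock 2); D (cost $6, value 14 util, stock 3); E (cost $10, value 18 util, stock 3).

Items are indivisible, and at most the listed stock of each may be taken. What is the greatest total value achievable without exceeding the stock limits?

Best selections within cost 35 and stock limits:
- 3×A + 1×B + 2×C: cost 33, value 148
- 2×A + 1×B + 2×C + 1×D: cost 34, value 143
- 1×A + 1×B + 2×C + 2×D: cost 35, value 138
- 3×A + 2×C + 1×D: cost 33, value 133
Best: 148 util.

148 util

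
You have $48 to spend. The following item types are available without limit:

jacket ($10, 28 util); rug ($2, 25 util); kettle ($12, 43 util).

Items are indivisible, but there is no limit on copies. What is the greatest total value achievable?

Best value-per-unit is rug at 25/2, and filling with it alone uses cost 24×2=48. No mix of the others beats 24×25 = 600.

600 util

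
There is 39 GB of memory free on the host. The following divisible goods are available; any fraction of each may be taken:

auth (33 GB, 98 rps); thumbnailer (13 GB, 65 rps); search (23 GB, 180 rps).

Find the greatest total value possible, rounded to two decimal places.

Take in order of value per unit:
- search (180/23 per unit): all 23 → value 180, running total 180.00
- thumbnailer (65/13 per unit): all 13 → value 65, running total 245.00
- auth (98/33 per unit): 3 of 33 → value 3×98/33 = 8.9091, running total 253.91
Total 253.91.

253.91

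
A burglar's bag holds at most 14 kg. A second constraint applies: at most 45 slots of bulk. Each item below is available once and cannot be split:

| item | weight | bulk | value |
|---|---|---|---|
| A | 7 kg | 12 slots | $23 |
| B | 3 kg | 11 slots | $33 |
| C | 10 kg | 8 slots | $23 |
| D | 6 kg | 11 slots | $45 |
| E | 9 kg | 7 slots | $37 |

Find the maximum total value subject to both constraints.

Feasible sets respecting both limits:
- B+D: weight 9, bulk 22, value 78
- B+E: weight 12, bulk 18, value 70
- A+D: weight 13, bulk 23, value 68
- A+B: weight 10, bulk 23, value 56
Best: $78.

$78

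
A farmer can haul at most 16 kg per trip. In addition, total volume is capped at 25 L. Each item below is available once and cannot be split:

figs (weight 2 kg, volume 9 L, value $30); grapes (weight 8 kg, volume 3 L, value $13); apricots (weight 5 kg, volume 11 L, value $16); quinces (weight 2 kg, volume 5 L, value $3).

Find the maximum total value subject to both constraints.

$59

Feasible sets respecting both limits:
- figs+grapes+apricots: weight 15, volume 23, value 59
- figs+apricots+quinces: weight 9, volume 25, value 49
- figs+apricots: weight 7, volume 20, value 46
- figs+grapes+quinces: weight 12, volume 17, value 46
Best: $59.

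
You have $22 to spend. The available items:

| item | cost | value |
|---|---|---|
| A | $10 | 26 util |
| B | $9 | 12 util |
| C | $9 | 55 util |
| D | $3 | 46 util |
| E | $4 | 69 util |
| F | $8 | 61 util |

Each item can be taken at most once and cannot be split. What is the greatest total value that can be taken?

185 util

Check high-value combinations within $22:
- C+E+F: cost 9+4+8=21, value 55+69+61=185
- D+E+F: cost 3+4+8=15, value 46+69+61=176
- C+D+E: cost 9+3+4=16, value 55+46+69=170
Best: 185 util.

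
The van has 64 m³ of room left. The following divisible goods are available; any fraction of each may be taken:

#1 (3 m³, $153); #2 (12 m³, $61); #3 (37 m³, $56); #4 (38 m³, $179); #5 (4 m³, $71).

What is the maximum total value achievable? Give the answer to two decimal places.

Take in order of value per unit:
- #1 (153/3 per unit): all 3 → value 153, running total 153.00
- #5 (71/4 per unit): all 4 → value 71, running total 224.00
- #2 (61/12 per unit): all 12 → value 61, running total 285.00
- #4 (179/38 per unit): all 38 → value 179, running total 464.00
- #3 (56/37 per unit): 7 of 37 → value 7×56/37 = 10.5946, running total 474.59
Total 474.59.

474.59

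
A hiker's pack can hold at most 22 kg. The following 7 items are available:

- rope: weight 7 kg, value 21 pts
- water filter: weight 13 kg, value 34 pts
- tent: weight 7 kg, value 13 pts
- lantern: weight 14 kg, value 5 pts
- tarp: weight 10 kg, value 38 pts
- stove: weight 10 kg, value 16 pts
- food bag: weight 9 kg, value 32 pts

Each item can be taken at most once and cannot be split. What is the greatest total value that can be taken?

70 pts

This is a 0/1 knapsack; check combinations near the capacity.
- tarp+food bag: weight 10+9=19, value 38+32=70
- water filter+food bag: weight 13+9=22, value 34+32=66
- rope+tarp: weight 7+10=17, value 21+38=59
- rope+water filter: weight 7+13=20, value 21+34=55
- tarp+stove: weight 10+10=20, value 38+16=54
Best: 70 pts.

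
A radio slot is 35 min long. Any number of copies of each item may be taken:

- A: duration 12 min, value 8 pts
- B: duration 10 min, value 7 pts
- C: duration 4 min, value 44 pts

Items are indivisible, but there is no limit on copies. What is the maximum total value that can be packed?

352 pts

Best value-per-unit is C at 44/4, and filling with it alone uses duration 8×4=32. No mix of the others beats 8×44 = 352.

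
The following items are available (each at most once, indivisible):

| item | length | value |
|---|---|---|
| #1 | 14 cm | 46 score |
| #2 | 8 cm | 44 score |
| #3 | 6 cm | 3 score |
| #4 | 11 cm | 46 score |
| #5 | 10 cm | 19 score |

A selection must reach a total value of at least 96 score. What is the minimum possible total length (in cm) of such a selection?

29

Subsets with value ≥ 96, sorted by total length:
- #2+#4+#5: length 29, value 109
- #1+#2+#5: length 32, value 109
- #1+#2+#4: length 33, value 136
Minimum length: 29 cm.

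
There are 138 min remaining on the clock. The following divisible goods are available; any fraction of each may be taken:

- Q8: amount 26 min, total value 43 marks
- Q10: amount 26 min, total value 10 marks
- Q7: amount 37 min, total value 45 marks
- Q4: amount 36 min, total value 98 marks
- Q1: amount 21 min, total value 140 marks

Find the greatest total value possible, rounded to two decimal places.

332.92

Take in order of value per unit:
- Q1 (140/21 per unit): all 21 → value 140, running total 140.00
- Q4 (98/36 per unit): all 36 → value 98, running total 238.00
- Q8 (43/26 per unit): all 26 → value 43, running total 281.00
- Q7 (45/37 per unit): all 37 → value 45, running total 326.00
- Q10 (10/26 per unit): 18 of 26 → value 18×10/26 = 6.9231, running total 332.92
Total 332.92.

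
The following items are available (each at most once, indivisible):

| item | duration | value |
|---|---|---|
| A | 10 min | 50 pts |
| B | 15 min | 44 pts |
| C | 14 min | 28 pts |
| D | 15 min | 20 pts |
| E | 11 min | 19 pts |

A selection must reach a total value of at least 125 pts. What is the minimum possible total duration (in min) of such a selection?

50

Subsets with value ≥ 125, sorted by total duration:
- A+B+C+E: duration 50, value 141
- A+B+D+E: duration 51, value 133
Minimum duration: 50 min.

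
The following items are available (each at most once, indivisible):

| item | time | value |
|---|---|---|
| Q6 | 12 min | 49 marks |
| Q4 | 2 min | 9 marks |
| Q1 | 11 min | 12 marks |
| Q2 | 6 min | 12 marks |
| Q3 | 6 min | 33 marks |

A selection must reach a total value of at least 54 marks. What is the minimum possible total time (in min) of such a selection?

14

Subsets with value ≥ 54, sorted by total time:
- Q6+Q4: time 14, value 58
- Q4+Q2+Q3: time 14, value 54
- Q6+Q3: time 18, value 82
Minimum time: 14 min.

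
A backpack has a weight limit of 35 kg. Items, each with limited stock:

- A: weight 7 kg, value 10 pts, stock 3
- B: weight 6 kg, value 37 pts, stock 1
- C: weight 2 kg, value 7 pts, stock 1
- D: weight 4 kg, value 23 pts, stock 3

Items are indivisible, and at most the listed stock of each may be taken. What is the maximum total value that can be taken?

Top feasible selections:
- 2×A + 1×B + 1×C + 3×D: weight 34, value 133
- 2×A + 1×B + 3×D: weight 32, value 126
- 1×A + 1×B + 1×C + 3×D: weight 27, value 123
- 1×A + 1×B + 3×D: weight 25, value 116
Best: 133 pts.

133 pts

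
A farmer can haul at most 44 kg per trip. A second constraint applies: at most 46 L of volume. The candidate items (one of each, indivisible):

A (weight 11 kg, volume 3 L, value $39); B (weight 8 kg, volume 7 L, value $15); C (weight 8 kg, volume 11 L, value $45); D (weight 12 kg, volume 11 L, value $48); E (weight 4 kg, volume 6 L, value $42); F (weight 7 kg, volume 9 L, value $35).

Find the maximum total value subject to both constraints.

Feasible sets respecting both limits:
- A+C+D+E+F: weight 42, volume 40, value 209
- A+B+C+D+E: weight 43, volume 38, value 189
- B+C+D+E+F: weight 39, volume 44, value 185
Best: $209.

$209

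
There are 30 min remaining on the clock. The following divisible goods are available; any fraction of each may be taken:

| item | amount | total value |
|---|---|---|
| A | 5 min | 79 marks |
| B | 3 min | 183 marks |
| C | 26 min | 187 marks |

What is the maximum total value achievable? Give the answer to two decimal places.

420.23

Take in order of value per unit:
- B (183/3 per unit): all 3 → value 183, running total 183.00
- A (79/5 per unit): all 5 → value 79, running total 262.00
- C (187/26 per unit): 22 of 26 → value 22×187/26 = 158.2308, running total 420.23
Total 420.23.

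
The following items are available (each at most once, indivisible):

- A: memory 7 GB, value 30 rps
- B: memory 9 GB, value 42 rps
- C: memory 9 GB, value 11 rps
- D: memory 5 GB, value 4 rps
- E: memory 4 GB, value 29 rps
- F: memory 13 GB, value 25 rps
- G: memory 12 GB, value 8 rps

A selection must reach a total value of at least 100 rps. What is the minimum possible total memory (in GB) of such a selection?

Subsets with value ≥ 100, sorted by total memory:
- A+B+E: memory 20, value 101
- A+B+D+E: memory 25, value 105
- A+B+C+E: memory 29, value 112
Minimum memory: 20 GB.

20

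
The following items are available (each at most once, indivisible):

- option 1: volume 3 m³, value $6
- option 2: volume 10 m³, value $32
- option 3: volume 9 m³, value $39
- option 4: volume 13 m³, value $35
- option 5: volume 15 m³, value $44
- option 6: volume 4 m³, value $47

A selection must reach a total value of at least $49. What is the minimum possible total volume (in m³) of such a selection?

7

Subsets with value ≥ 49, sorted by total volume:
- option 1+option 6: volume 7, value 53
- option 3+option 6: volume 13, value 86
Minimum volume: 7 m³.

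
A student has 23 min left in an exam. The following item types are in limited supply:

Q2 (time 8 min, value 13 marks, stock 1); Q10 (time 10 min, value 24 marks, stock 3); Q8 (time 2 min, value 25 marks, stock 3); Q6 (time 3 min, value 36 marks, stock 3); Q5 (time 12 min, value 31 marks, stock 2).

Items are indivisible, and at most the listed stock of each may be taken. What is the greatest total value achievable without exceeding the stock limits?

Top feasible selections:
- 1×Q2 + 3×Q8 + 3×Q6: time 23, value 196
- 3×Q8 + 3×Q6: time 15, value 183
- 1×Q10 + 2×Q8 + 3×Q6: time 23, value 182
- 1×Q2 + 2×Q8 + 3×Q6: time 21, value 171
Best: 196 marks.

196 marks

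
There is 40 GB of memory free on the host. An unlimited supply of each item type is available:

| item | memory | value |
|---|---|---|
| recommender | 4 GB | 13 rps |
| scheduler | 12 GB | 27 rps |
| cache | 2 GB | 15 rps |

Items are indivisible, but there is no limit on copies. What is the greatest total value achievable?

Best value-per-unit is cache at 15/2, and filling with it alone uses memory 20×2=40. No mix of the others beats 20×15 = 300.

300 rps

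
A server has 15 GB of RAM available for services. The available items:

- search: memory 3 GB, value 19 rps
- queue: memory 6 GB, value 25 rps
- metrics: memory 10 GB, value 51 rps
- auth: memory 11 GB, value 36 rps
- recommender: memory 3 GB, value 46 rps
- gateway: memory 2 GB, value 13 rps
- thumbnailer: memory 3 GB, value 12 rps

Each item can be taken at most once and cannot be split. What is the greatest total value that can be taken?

This is a 0/1 knapsack; check combinations near the capacity.
- metrics+recommender+gateway: memory 10+3+2=15, value 51+46+13=110
- search+queue+recommender+gateway: memory 3+6+3+2=14, value 19+25+46+13=103
- search+queue+recommender+thumbnailer: memory 3+6+3+3=15, value 19+25+46+12=102
- metrics+recommender: memory 10+3=13, value 51+46=97
- queue+recommender+gateway+thumbnailer: memory 6+3+2+3=14, value 25+46+13+12=96
Best: 110 rps.

110 rps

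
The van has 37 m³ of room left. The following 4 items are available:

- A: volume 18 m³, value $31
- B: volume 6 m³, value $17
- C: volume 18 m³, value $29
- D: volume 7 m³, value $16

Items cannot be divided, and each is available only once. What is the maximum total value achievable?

This is a 0/1 knapsack; check combinations near the capacity.
- A+B+D: volume 18+6+7=31, value 31+17+16=64
- B+C+D: volume 6+18+7=31, value 17+29+16=62
- A+C: volume 18+18=36, value 31+29=60
- A+B: volume 18+6=24, value 31+17=48
Best: $64.

$64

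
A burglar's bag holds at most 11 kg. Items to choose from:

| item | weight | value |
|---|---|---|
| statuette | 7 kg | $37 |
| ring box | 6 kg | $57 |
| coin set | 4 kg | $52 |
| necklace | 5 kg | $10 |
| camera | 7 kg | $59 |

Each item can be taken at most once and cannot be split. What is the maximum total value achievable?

Check high-value combinations within 11 kg:
- coin set+camera: weight 4+7=11, value 52+59=111
- ring box+coin set: weight 6+4=10, value 57+52=109
- statuette+coin set: weight 7+4=11, value 37+52=89
Best: $111.

$111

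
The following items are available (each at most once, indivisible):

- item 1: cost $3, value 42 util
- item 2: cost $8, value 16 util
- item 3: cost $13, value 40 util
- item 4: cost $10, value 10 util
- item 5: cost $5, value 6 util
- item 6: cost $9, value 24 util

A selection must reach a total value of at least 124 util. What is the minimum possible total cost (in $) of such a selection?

38

Subsets with value ≥ 124, sorted by total cost:
- item 1+item 2+item 3+item 5+item 6: cost 38, value 128
- item 1+item 2+item 3+item 4+item 6: cost 43, value 132
Minimum cost: 38 $.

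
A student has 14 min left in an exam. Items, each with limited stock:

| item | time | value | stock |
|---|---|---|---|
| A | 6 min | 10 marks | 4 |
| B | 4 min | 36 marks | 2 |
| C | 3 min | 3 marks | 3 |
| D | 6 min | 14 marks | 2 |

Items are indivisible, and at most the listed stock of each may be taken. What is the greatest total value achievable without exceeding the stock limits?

Best selections within time 14 and stock limits:
- 2×B + 1×D: time 14, value 86
- 1×A + 2×B: time 14, value 82
Best: 86 marks.

86 marks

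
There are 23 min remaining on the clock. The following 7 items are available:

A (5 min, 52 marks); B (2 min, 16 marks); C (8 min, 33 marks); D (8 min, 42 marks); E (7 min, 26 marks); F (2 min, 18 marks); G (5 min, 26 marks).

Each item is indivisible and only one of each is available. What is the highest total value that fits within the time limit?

154 marks

Check high-value combinations within 23 min:
- A+B+D+F+G: time 5+2+8+2+5=22, value 52+16+42+18+26=154
- A+B+C+F+G: time 5+2+8+2+5=22, value 52+16+33+18+26=145
- A+C+D+F: time 5+8+8+2=23, value 52+33+42+18=145
Best: 154 marks.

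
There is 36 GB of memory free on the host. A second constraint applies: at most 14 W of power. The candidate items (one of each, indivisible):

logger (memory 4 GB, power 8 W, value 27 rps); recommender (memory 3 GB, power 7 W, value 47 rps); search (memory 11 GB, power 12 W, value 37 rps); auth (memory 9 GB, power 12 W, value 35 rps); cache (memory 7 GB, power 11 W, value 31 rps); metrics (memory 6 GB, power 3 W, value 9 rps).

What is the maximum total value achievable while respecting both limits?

56 rps

Feasible sets respecting both limits:
- recommender+metrics: memory 9, power 10, value 56
- recommender: memory 3, power 7, value 47
- cache+metrics: memory 13, power 14, value 40
- search: memory 11, power 12, value 37
Best: 56 rps.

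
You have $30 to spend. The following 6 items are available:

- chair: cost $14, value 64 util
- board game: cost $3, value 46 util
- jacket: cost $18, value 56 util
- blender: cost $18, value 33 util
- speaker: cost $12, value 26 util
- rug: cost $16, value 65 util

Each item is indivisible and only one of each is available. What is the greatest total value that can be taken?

136 util

Check high-value combinations within $30:
- chair+board game+speaker: cost 14+3+12=29, value 64+46+26=136
- chair+rug: cost 14+16=30, value 64+65=129
- board game+rug: cost 3+16=19, value 46+65=111
- chair+board game: cost 14+3=17, value 64+46=110
Best: 136 util.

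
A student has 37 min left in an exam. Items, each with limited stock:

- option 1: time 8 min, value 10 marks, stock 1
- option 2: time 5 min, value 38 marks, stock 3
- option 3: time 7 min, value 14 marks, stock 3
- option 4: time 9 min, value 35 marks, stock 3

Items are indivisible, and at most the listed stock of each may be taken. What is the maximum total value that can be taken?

184 marks

Best selections within time 37 and stock limits:
- 3×option 2 + 2×option 4: time 33, value 184
- 2×option 2 + 3×option 4: time 37, value 181
Best: 184 marks.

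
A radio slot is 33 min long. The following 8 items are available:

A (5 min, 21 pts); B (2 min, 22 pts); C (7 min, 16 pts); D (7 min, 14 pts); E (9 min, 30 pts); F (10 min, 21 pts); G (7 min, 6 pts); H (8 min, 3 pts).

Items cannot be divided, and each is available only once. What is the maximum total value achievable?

110 pts

Check high-value combinations within 33 min:
- A+B+C+E+F: duration 5+2+7+9+10=33, value 21+22+16+30+21=110
- A+B+D+E+F: duration 5+2+7+9+10=33, value 21+22+14+30+21=108
- A+B+C+D+E: duration 5+2+7+7+9=30, value 21+22+16+14+30=103
Best: 110 pts.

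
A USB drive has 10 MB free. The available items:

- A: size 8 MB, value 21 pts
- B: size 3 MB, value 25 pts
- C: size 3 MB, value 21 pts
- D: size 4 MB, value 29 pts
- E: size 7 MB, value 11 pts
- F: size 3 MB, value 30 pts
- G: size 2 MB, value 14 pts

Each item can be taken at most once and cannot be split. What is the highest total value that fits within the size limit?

84 pts

Check high-value combinations within 10 MB:
- B+D+F: size 3+4+3=10, value 25+29+30=84
- C+D+F: size 3+4+3=10, value 21+29+30=80
- B+C+F: size 3+3+3=9, value 25+21+30=76
- B+C+D: size 3+3+4=10, value 25+21+29=75
- D+F+G: size 4+3+2=9, value 29+30+14=73
Best: 84 pts.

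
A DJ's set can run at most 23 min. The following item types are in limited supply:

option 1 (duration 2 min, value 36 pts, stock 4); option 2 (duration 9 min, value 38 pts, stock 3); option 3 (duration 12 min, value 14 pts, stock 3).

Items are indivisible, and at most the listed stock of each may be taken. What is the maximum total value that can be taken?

182 pts

Top feasible selections:
- 4×option 1 + 1×option 2: duration 17, value 182
- 4×option 1 + 1×option 3: duration 20, value 158
- 2×option 1 + 2×option 2: duration 22, value 148
- 3×option 1 + 1×option 2: duration 15, value 146
Best: 182 pts.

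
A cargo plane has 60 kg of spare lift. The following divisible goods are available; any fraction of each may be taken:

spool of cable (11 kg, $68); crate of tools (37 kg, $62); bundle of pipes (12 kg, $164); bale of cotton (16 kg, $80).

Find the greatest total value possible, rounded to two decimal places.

347.19

Take in order of value per unit:
- bundle of pipes (164/12 per unit): all 12 → value 164, running total 164.00
- spool of cable (68/11 per unit): all 11 → value 68, running total 232.00
- bale of cotton (80/16 per unit): all 16 → value 80, running total 312.00
- crate of tools (62/37 per unit): 21 of 37 → value 21×62/37 = 35.1892, running total 347.19
Total 347.19.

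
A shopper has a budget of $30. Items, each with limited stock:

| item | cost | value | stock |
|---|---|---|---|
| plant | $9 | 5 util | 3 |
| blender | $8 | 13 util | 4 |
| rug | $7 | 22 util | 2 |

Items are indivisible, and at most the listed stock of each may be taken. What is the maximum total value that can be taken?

70 util

Top feasible selections:
- 2×blender + 2×rug: cost 30, value 70
- 1×blender + 2×rug: cost 22, value 57
- 1×plant + 2×rug: cost 23, value 49
Best: 70 util.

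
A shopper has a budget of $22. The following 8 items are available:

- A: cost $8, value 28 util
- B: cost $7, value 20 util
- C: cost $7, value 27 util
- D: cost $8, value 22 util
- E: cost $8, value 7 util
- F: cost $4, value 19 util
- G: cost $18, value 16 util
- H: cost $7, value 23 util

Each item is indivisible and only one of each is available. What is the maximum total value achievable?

Check high-value combinations within $22:
- A+C+H: cost 8+7+7=22, value 28+27+23=78
- A+B+C: cost 8+7+7=22, value 28+20+27=75
- A+C+F: cost 8+7+4=19, value 28+27+19=74
Best: 78 util.

78 util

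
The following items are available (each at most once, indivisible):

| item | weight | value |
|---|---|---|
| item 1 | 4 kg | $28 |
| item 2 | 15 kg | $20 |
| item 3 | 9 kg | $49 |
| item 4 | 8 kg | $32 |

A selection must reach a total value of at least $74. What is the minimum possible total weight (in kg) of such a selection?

Subsets with value ≥ 74, sorted by total weight:
- item 1+item 3: weight 13, value 77
- item 3+item 4: weight 17, value 81
- item 1+item 3+item 4: weight 21, value 109
Minimum weight: 13 kg.

13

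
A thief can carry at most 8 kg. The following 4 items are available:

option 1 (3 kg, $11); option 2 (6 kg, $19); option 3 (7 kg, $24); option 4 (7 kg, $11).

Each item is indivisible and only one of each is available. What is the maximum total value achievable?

$24

Check high-value combinations within 8 kg:
- option 3: weight 7, value 24
- option 2: weight 6, value 19
- option 1: weight 3, value 11
- option 4: weight 7, value 11
Best: $24.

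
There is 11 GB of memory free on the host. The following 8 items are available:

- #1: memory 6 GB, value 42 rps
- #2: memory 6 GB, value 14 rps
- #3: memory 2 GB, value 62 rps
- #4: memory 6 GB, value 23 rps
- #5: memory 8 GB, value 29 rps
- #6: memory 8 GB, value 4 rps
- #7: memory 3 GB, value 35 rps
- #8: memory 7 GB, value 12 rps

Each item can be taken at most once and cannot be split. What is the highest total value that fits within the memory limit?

139 rps

This is a 0/1 knapsack; check combinations near the capacity.
- #1+#3+#7: memory 6+2+3=11, value 42+62+35=139
- #3+#4+#7: memory 2+6+3=11, value 62+23+35=120
- #2+#3+#7: memory 6+2+3=11, value 14+62+35=111
- #1+#3: memory 6+2=8, value 42+62=104
Best: 139 rps.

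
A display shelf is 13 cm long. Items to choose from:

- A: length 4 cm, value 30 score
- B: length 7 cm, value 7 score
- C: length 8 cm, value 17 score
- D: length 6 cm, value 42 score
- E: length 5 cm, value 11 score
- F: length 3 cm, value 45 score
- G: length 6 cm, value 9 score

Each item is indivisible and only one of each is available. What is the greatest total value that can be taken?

117 score

This is a 0/1 knapsack; check combinations near the capacity.
- A+D+F: length 4+6+3=13, value 30+42+45=117
- D+F: length 6+3=9, value 42+45=87
- A+E+F: length 4+5+3=12, value 30+11+45=86
Best: 117 score.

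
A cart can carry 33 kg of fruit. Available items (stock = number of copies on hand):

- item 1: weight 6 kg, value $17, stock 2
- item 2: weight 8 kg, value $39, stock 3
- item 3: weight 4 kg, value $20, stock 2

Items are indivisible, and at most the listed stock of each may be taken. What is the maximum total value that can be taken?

Best selections within weight 33 and stock limits:
- 3×item 2 + 2×item 3: weight 32, value 157
- 3×item 2 + 1×item 3: weight 28, value 137
- 1×item 1 + 2×item 2 + 2×item 3: weight 30, value 135
Best: $157.

$157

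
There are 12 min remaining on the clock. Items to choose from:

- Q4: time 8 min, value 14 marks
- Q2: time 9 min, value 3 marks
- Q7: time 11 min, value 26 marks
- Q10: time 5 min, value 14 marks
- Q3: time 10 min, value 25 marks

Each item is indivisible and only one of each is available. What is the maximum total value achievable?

Check high-value combinations within 12 min:
- Q7: time 11, value 26
- Q3: time 10, value 25
- Q10: time 5, value 14
- Q4: time 8, value 14
- Q2: time 9, value 3
Best: 26 marks.

26 marks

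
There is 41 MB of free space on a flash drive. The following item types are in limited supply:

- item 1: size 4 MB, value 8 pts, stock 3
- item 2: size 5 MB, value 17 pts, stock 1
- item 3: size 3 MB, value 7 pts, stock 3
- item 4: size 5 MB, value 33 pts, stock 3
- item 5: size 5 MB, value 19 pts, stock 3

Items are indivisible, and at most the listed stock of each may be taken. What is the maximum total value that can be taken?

187 pts

Top feasible selections:
- 1×item 2 + 2×item 3 + 3×item 4 + 3×item 5: size 41, value 187
- 1×item 1 + 1×item 2 + 3×item 4 + 3×item 5: size 39, value 181
Best: 187 pts.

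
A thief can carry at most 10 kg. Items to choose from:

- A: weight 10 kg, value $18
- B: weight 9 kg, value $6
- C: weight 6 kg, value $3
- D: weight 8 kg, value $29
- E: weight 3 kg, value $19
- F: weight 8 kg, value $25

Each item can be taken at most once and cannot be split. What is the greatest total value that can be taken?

$29

Check high-value combinations within 10 kg:
- D: weight 8, value 29
- F: weight 8, value 25
- C+E: weight 6+3=9, value 3+19=22
- E: weight 3, value 19
Best: $29.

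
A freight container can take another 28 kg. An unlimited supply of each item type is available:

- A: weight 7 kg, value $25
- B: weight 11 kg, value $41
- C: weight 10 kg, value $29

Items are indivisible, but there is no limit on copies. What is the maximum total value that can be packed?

$100

Best value-per-unit is B at 41/11; filling with it alone gives 2×41 = 82.
Optimal mix: 4×A → weight 28, value 100.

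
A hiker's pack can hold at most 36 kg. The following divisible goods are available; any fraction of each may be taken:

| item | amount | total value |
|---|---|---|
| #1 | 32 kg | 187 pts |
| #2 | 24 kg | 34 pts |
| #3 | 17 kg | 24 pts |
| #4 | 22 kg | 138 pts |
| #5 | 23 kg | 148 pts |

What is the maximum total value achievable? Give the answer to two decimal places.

229.55

Take in order of value per unit:
- #5 (148/23 per unit): all 23 → value 148, running total 148.00
- #4 (138/22 per unit): 13 of 22 → value 13×138/22 = 81.5455, running total 229.55
Total 229.55.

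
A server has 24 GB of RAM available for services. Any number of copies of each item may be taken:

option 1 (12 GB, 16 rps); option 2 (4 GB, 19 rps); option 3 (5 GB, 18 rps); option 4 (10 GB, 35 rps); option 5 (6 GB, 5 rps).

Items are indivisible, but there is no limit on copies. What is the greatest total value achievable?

Best value-per-unit is option 2 at 19/4, and filling with it alone uses memory 6×4=24. No mix of the others beats 6×19 = 114.

114 rps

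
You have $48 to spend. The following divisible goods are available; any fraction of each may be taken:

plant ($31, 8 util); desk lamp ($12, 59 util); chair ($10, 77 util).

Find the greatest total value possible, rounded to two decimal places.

142.71

Take in order of value per unit:
- chair (77/10 per unit): all 10 → value 77, running total 77.00
- desk lamp (59/12 per unit): all 12 → value 59, running total 136.00
- plant (8/31 per unit): 26 of 31 → value 26×8/31 = 6.7097, running total 142.71
Total 142.71.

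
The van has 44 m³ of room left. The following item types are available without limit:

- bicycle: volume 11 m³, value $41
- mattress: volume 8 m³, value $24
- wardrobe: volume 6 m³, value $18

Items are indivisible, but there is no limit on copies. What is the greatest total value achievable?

Best value-per-unit is bicycle at 41/11, and filling with it alone uses volume 4×11=44. No mix of the others beats 4×41 = 164.

$164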